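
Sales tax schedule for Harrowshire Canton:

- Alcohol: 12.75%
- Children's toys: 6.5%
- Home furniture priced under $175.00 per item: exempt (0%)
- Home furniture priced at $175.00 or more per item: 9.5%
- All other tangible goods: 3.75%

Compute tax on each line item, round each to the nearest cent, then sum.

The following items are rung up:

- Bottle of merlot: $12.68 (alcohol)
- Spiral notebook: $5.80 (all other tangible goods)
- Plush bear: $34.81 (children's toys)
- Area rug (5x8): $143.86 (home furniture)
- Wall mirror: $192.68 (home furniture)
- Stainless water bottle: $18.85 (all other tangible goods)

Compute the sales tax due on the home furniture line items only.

Area rug (5x8) $143.86: home furniture, under $175.00 → 0% → $0.00
Wall mirror $192.68: home furniture, $175.00 or more → 9.5% → $18.30
Tax on home furniture = $0.00 + $18.30 = $18.30

$18.30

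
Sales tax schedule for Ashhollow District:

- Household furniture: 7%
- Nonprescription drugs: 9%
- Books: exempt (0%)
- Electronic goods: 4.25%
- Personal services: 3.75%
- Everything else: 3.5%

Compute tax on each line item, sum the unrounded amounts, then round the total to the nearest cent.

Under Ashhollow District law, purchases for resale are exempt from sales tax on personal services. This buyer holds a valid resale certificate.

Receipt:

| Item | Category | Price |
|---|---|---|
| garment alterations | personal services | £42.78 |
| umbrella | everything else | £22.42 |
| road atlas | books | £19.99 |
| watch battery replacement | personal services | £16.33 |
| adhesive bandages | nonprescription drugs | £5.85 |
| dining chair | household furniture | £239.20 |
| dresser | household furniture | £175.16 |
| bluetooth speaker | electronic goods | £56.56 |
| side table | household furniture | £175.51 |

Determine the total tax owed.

£45.01

Garment alterations £42.78: personal services, buyer-exempt → 0% → £0.00
Umbrella £22.42: everything else → 3.5% → £0.7847
Road atlas £19.99: books → 0% → £0.00
Watch battery replacement £16.33: personal services, buyer-exempt → 0% → £0.00
Adhesive bandages £5.85: nonprescription drugs → 9% → £0.5265
Dining chair £239.20: household furniture → 7% → £16.744
Dresser £175.16: household furniture → 7% → £12.2612
Bluetooth speaker £56.56: electronic goods → 4.25% → £2.4038
Side table £175.51: household furniture → 7% → £12.2857
Unrounded tax sum = £45.0059 → £45.01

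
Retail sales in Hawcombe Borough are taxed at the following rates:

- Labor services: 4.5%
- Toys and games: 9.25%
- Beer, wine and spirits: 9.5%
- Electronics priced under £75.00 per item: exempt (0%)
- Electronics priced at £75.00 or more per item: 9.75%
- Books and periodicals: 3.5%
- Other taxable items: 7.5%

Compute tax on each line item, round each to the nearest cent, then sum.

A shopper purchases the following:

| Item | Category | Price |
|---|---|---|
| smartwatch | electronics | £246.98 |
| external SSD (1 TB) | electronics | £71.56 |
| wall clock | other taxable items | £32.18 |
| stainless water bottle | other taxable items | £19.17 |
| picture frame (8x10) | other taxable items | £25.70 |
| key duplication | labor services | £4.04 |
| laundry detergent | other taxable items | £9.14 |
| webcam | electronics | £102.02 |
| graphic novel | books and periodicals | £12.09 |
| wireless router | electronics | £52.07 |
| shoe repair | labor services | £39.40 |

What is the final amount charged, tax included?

Smartwatch £246.98: electronics, £75.00 or more → 9.75% → £24.08
External SSD (1 TB) £71.56: electronics, under £75.00 → 0% → £0.00
Wall clock £32.18: other taxable items → 7.5% → £2.41
Stainless water bottle £19.17: other taxable items → 7.5% → £1.44
Picture frame (8x10) £25.70: other taxable items → 7.5% → £1.93
Key duplication £4.04: labor services → 4.5% → £0.18
Laundry detergent £9.14: other taxable items → 7.5% → £0.69
Webcam £102.02: electronics, £75.00 or more → 9.75% → £9.95
Graphic novel £12.09: books and periodicals → 3.5% → £0.42
Wireless router £52.07: electronics, under £75.00 → 0% → £0.00
Shoe repair £39.40: labor services → 4.5% → £1.77
Subtotal = £614.35; tax = £42.87; total due = £657.22

£657.22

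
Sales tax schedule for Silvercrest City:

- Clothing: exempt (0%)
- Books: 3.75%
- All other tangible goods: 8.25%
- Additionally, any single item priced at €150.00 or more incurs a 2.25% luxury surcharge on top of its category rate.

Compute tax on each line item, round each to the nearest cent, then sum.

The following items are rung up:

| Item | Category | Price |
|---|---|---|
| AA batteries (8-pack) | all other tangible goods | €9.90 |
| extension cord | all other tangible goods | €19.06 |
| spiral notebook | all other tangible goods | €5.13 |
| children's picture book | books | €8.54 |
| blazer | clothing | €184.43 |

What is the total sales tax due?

€7.28

AA batteries (8-pack) €9.90: all other tangible goods → 8.25% → €0.82
Extension cord €19.06: all other tangible goods → 8.25% → €1.57
Spiral notebook €5.13: all other tangible goods → 8.25% → €0.42
Children's picture book €8.54: books → 3.75% → €0.32
Blazer €184.43: clothing → 0% + 2.25% surcharge = 2.25% → €4.15
Total tax = €0.82 + €1.57 + €0.42 + €0.32 + €4.15 = €7.28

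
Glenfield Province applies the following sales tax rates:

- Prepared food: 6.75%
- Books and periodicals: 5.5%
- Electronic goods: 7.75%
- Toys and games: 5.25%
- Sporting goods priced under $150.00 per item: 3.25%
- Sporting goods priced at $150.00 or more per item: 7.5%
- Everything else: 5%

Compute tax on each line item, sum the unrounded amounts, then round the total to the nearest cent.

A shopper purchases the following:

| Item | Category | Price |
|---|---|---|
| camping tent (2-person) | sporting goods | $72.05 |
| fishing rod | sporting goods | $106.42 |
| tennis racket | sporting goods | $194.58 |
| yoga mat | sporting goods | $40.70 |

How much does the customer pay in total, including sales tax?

$435.47

Camping tent (2-person) $72.05: sporting goods, under $150.00 → 3.25% → $2.341625
Fishing rod $106.42: sporting goods, under $150.00 → 3.25% → $3.45865
Tennis racket $194.58: sporting goods, $150.00 or more → 7.5% → $14.5935
Yoga mat $40.70: sporting goods, under $150.00 → 3.25% → $1.32275
Subtotal = $413.75; unrounded tax = $21.716525 → $21.72; total due = $435.47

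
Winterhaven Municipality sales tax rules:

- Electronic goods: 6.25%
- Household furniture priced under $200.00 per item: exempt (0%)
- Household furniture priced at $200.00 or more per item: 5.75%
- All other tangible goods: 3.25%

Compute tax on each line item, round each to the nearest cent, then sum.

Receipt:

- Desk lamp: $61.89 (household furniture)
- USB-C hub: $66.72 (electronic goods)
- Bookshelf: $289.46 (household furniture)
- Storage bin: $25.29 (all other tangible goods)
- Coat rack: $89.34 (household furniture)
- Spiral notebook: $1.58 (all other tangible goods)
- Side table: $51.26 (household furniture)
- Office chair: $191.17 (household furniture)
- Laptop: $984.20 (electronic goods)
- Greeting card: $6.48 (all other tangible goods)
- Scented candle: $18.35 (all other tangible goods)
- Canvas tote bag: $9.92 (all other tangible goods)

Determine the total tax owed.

$84.32

Desk lamp $61.89: household furniture, under $200.00 → 0% → $0.00
USB-C hub $66.72: electronic goods → 6.25% → $4.17
Bookshelf $289.46: household furniture, $200.00 or more → 5.75% → $16.64
Storage bin $25.29: all other tangible goods → 3.25% → $0.82
Coat rack $89.34: household furniture, under $200.00 → 0% → $0.00
Spiral notebook $1.58: all other tangible goods → 3.25% → $0.05
Side table $51.26: household furniture, under $200.00 → 0% → $0.00
Office chair $191.17: household furniture, under $200.00 → 0% → $0.00
Laptop $984.20: electronic goods → 6.25% → $61.51
Greeting card $6.48: all other tangible goods → 3.25% → $0.21
Scented candle $18.35: all other tangible goods → 3.25% → $0.60
Canvas tote bag $9.92: all other tangible goods → 3.25% → $0.32
Total tax = $4.17 + $16.64 + $0.82 + $0.05 + $61.51 + $0.21 + $0.60 + $0.32 = $84.32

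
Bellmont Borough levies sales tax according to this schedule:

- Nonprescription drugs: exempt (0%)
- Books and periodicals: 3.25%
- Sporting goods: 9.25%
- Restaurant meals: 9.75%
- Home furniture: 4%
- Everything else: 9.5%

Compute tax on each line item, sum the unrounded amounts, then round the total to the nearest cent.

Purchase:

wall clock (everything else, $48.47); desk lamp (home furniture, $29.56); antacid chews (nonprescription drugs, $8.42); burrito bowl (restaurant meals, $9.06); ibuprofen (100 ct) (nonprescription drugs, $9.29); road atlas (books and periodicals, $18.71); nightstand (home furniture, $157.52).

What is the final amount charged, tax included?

$294.61

Wall clock $48.47: everything else → 9.5% → $4.60465
Desk lamp $29.56: home furniture → 4% → $1.1824
Antacid chews $8.42: nonprescription drugs → 0% → $0.00
Burrito bowl $9.06: restaurant meals → 9.75% → $0.88335
Ibuprofen (100 ct) $9.29: nonprescription drugs → 0% → $0.00
Road atlas $18.71: books and periodicals → 3.25% → $0.608075
Nightstand $157.52: home furniture → 4% → $6.3008
Subtotal = $281.03; unrounded tax = $13.579275 → $13.58; total due = $294.61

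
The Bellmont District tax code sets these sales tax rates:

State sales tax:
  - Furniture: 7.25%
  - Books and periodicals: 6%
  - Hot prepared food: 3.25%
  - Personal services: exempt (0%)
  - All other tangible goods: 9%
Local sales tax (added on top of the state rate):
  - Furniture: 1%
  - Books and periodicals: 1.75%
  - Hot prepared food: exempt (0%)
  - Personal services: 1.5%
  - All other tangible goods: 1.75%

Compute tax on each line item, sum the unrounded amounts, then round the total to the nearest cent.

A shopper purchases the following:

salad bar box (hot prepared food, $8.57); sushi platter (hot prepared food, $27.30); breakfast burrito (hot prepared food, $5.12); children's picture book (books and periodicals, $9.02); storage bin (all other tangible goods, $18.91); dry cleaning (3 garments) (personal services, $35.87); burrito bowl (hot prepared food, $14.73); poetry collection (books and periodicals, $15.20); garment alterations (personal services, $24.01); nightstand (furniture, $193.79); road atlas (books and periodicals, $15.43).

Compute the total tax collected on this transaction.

$23.80

Salad bar box $8.57: hot prepared food → 3.25% + 0% local = 3.25% → $0.278525
Sushi platter $27.30: hot prepared food → 3.25% + 0% local = 3.25% → $0.88725
Breakfast burrito $5.12: hot prepared food → 3.25% + 0% local = 3.25% → $0.1664
Children's picture book $9.02: books and periodicals → 6% + 1.75% local = 7.75% → $0.69905
Storage bin $18.91: all other tangible goods → 9% + 1.75% local = 10.75% → $2.032825
Dry cleaning (3 garments) $35.87: personal services → 0% + 1.5% local = 1.5% → $0.53805
Burrito bowl $14.73: hot prepared food → 3.25% + 0% local = 3.25% → $0.478725
Poetry collection $15.20: books and periodicals → 6% + 1.75% local = 7.75% → $1.178
Garment alterations $24.01: personal services → 0% + 1.5% local = 1.5% → $0.36015
Nightstand $193.79: furniture → 7.25% + 1% local = 8.25% → $15.987675
Road atlas $15.43: books and periodicals → 6% + 1.75% local = 7.75% → $1.195825
Unrounded tax sum = $23.802475 → $23.80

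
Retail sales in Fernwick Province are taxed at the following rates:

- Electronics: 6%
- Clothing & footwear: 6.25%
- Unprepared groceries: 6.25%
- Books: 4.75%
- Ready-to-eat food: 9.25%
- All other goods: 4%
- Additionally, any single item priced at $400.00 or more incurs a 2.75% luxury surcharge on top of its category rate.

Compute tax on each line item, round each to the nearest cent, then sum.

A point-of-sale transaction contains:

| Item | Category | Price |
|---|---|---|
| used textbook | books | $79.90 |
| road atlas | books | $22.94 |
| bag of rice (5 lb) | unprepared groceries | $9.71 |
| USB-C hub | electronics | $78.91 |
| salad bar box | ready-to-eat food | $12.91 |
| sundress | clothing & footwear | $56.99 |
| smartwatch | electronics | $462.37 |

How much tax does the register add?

$55.44

Used textbook $79.90: books → 4.75% → $3.80
Road atlas $22.94: books → 4.75% → $1.09
Bag of rice (5 lb) $9.71: unprepared groceries → 6.25% → $0.61
USB-C hub $78.91: electronics → 6% → $4.73
Salad bar box $12.91: ready-to-eat food → 9.25% → $1.19
Sundress $56.99: clothing & footwear → 6.25% → $3.56
Smartwatch $462.37: electronics → 6% + 2.75% surcharge = 8.75% → $40.46
Total tax = $3.80 + $1.09 + $0.61 + $4.73 + $1.19 + $3.56 + $40.46 = $55.44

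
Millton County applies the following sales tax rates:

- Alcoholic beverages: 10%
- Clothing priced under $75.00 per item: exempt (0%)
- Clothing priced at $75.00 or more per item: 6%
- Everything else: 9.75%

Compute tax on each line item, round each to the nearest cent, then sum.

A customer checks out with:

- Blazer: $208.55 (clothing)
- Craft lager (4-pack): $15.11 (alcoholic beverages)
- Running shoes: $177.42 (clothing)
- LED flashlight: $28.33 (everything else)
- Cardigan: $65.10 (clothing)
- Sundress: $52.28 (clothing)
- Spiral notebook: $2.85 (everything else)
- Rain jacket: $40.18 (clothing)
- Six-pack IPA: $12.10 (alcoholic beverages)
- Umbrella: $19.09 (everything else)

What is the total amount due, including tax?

Blazer $208.55: clothing, $75.00 or more → 6% → $12.51
Craft lager (4-pack) $15.11: alcoholic beverages → 10% → $1.51
Running shoes $177.42: clothing, $75.00 or more → 6% → $10.65
LED flashlight $28.33: everything else → 9.75% → $2.76
Cardigan $65.10: clothing, under $75.00 → 0% → $0.00
Sundress $52.28: clothing, under $75.00 → 0% → $0.00
Spiral notebook $2.85: everything else → 9.75% → $0.28
Rain jacket $40.18: clothing, under $75.00 → 0% → $0.00
Six-pack IPA $12.10: alcoholic beverages → 10% → $1.21
Umbrella $19.09: everything else → 9.75% → $1.86
Subtotal = $621.01; tax = $30.78; total due = $651.79

$651.79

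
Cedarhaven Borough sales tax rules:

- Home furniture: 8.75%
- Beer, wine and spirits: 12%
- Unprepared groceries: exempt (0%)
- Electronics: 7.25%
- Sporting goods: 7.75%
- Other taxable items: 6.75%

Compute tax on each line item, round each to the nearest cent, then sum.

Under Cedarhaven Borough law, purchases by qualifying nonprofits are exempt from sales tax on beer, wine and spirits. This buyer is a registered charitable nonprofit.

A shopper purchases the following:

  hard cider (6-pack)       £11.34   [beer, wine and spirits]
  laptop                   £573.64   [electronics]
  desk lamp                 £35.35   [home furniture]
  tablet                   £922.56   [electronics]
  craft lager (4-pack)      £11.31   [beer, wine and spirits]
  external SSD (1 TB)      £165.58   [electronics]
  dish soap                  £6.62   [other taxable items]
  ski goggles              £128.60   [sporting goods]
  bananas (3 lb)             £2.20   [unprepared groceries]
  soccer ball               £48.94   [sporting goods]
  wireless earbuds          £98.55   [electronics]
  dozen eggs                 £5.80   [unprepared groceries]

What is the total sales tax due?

Hard cider (6-pack) £11.34: beer, wine and spirits, buyer-exempt → 0% → £0.00
Laptop £573.64: electronics → 7.25% → £41.59
Desk lamp £35.35: home furniture → 8.75% → £3.09
Tablet £922.56: electronics → 7.25% → £66.89
Craft lager (4-pack) £11.31: beer, wine and spirits, buyer-exempt → 0% → £0.00
External SSD (1 TB) £165.58: electronics → 7.25% → £12.00
Dish soap £6.62: other taxable items → 6.75% → £0.45
Ski goggles £128.60: sporting goods → 7.75% → £9.97
Bananas (3 lb) £2.20: unprepared groceries → 0% → £0.00
Soccer ball £48.94: sporting goods → 7.75% → £3.79
Wireless earbuds £98.55: electronics → 7.25% → £7.14
Dozen eggs £5.80: unprepared groceries → 0% → £0.00
Total tax = £41.59 + £3.09 + £66.89 + £12.00 + £0.45 + £9.97 + £3.79 + £7.14 = £144.92

£144.92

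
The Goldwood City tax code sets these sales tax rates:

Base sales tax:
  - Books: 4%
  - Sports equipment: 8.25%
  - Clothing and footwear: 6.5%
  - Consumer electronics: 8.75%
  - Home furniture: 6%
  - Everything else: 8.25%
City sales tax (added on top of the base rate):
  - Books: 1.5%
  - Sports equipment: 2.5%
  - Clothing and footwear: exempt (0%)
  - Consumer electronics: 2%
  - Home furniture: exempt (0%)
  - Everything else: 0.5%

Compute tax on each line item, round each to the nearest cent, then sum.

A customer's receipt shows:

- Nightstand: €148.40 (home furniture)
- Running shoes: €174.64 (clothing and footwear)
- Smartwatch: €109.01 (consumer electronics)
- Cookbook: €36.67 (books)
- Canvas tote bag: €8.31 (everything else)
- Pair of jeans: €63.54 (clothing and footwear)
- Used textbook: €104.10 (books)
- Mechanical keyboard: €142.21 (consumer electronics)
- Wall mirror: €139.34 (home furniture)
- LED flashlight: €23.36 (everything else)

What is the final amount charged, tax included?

€1019.85

Nightstand €148.40: home furniture → 6% + 0% city = 6% → €8.90
Running shoes €174.64: clothing and footwear → 6.5% + 0% city = 6.5% → €11.35
Smartwatch €109.01: consumer electronics → 8.75% + 2% city = 10.75% → €11.72
Cookbook €36.67: books → 4% + 1.5% city = 5.5% → €2.02
Canvas tote bag €8.31: everything else → 8.25% + 0.5% city = 8.75% → €0.73
Pair of jeans €63.54: clothing and footwear → 6.5% + 0% city = 6.5% → €4.13
Used textbook €104.10: books → 4% + 1.5% city = 5.5% → €5.73
Mechanical keyboard €142.21: consumer electronics → 8.75% + 2% city = 10.75% → €15.29
Wall mirror €139.34: home furniture → 6% + 0% city = 6% → €8.36
LED flashlight €23.36: everything else → 8.25% + 0.5% city = 8.75% → €2.04
Subtotal = €949.58; tax = €70.27; total due = €1019.85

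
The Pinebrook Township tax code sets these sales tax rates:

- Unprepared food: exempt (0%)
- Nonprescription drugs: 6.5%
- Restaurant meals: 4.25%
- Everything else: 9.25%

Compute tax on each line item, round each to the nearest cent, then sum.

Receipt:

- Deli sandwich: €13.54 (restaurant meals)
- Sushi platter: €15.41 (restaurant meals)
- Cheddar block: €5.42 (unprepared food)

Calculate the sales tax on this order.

Deli sandwich €13.54: restaurant meals → 4.25% → €0.58
Sushi platter €15.41: restaurant meals → 4.25% → €0.65
Cheddar block €5.42: unprepared food → 0% → €0.00
Total tax = €0.58 + €0.65 = €1.23

€1.23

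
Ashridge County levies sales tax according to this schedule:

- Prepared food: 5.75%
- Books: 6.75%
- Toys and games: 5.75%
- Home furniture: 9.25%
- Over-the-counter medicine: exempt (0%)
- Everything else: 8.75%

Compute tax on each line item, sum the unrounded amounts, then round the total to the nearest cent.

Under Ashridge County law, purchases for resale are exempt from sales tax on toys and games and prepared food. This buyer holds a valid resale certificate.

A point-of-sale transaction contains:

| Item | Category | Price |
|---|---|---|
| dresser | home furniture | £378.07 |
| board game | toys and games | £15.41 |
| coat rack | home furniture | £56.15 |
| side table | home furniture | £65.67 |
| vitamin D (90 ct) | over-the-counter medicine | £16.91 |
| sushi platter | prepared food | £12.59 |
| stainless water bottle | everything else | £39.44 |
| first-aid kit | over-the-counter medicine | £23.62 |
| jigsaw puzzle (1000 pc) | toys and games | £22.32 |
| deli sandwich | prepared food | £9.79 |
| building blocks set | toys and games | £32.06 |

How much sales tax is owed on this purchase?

Dresser £378.07: home furniture → 9.25% → £34.971475
Board game £15.41: toys and games, buyer-exempt → 0% → £0.00
Coat rack £56.15: home furniture → 9.25% → £5.193875
Side table £65.67: home furniture → 9.25% → £6.074475
Vitamin D (90 ct) £16.91: over-the-counter medicine → 0% → £0.00
Sushi platter £12.59: prepared food, buyer-exempt → 0% → £0.00
Stainless water bottle £39.44: everything else → 8.75% → £3.451
First-aid kit £23.62: over-the-counter medicine → 0% → £0.00
Jigsaw puzzle (1000 pc) £22.32: toys and games, buyer-exempt → 0% → £0.00
Deli sandwich £9.79: prepared food, buyer-exempt → 0% → £0.00
Building blocks set £32.06: toys and games, buyer-exempt → 0% → £0.00
Unrounded tax sum = £49.690825 → £49.69

£49.69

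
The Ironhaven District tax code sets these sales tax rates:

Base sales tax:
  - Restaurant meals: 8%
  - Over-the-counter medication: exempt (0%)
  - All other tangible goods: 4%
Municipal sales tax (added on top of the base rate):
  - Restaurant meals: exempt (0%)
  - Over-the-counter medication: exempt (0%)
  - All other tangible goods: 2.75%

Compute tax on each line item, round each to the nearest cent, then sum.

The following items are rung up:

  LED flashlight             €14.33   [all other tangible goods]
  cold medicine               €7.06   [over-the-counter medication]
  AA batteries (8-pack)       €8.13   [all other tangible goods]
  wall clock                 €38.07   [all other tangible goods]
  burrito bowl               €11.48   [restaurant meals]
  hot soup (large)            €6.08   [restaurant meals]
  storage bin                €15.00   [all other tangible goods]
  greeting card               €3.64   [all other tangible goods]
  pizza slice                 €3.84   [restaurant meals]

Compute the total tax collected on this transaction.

€7.07

LED flashlight €14.33: all other tangible goods → 4% + 2.75% municipal = 6.75% → €0.97
Cold medicine €7.06: over-the-counter medication → 0% + 0% municipal = 0% → €0.00
AA batteries (8-pack) €8.13: all other tangible goods → 4% + 2.75% municipal = 6.75% → €0.55
Wall clock €38.07: all other tangible goods → 4% + 2.75% municipal = 6.75% → €2.57
Burrito bowl €11.48: restaurant meals → 8% + 0% municipal = 8% → €0.92
Hot soup (large) €6.08: restaurant meals → 8% + 0% municipal = 8% → €0.49
Storage bin €15.00: all other tangible goods → 4% + 2.75% municipal = 6.75% → €1.01
Greeting card €3.64: all other tangible goods → 4% + 2.75% municipal = 6.75% → €0.25
Pizza slice €3.84: restaurant meals → 8% + 0% municipal = 8% → €0.31
Total tax = €0.97 + €0.55 + €2.57 + €0.92 + €0.49 + €1.01 + €0.25 + €0.31 = €7.07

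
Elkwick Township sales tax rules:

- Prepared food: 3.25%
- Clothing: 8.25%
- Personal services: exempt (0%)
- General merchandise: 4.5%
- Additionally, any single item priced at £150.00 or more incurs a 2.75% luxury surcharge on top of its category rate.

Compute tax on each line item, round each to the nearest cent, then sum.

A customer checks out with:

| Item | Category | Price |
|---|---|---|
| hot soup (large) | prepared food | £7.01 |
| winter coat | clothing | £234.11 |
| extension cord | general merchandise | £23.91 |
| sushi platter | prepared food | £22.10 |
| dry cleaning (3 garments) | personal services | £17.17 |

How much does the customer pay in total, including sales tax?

Hot soup (large) £7.01: prepared food → 3.25% → £0.23
Winter coat £234.11: clothing → 8.25% + 2.75% surcharge = 11% → £25.75
Extension cord £23.91: general merchandise → 4.5% → £1.08
Sushi platter £22.10: prepared food → 3.25% → £0.72
Dry cleaning (3 garments) £17.17: personal services → 0% → £0.00
Subtotal = £304.30; tax = £27.78; total due = £332.08

£332.08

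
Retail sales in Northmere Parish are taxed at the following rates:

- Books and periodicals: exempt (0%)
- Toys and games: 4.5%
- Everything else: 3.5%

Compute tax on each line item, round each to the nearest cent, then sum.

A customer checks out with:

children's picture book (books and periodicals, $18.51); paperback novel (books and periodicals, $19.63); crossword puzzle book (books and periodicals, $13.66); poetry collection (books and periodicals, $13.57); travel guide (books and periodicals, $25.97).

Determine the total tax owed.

$0.00

Children's picture book $18.51: books and periodicals → 0% → $0.00
Paperback novel $19.63: books and periodicals → 0% → $0.00
Crossword puzzle book $13.66: books and periodicals → 0% → $0.00
Poetry collection $13.57: books and periodicals → 0% → $0.00
Travel guide $25.97: books and periodicals → 0% → $0.00
Total tax = $0.00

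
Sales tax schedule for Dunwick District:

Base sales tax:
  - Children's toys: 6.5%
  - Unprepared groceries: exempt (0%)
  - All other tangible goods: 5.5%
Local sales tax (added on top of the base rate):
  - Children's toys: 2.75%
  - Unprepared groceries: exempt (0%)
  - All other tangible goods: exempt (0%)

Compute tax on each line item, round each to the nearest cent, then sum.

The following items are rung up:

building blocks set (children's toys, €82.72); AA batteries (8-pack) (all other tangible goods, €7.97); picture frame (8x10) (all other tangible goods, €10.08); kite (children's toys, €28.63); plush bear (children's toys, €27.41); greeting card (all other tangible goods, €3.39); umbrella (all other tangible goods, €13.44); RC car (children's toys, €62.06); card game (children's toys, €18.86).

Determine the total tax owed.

€22.24

Building blocks set €82.72: children's toys → 6.5% + 2.75% local = 9.25% → €7.65
AA batteries (8-pack) €7.97: all other tangible goods → 5.5% + 0% local = 5.5% → €0.44
Picture frame (8x10) €10.08: all other tangible goods → 5.5% + 0% local = 5.5% → €0.55
Kite €28.63: children's toys → 6.5% + 2.75% local = 9.25% → €2.65
Plush bear €27.41: children's toys → 6.5% + 2.75% local = 9.25% → €2.54
Greeting card €3.39: all other tangible goods → 5.5% + 0% local = 5.5% → €0.19
Umbrella €13.44: all other tangible goods → 5.5% + 0% local = 5.5% → €0.74
RC car €62.06: children's toys → 6.5% + 2.75% local = 9.25% → €5.74
Card game €18.86: children's toys → 6.5% + 2.75% local = 9.25% → €1.74
Total tax = €7.65 + €0.44 + €0.55 + €2.65 + €2.54 + €0.19 + €0.74 + €5.74 + €1.74 = €22.24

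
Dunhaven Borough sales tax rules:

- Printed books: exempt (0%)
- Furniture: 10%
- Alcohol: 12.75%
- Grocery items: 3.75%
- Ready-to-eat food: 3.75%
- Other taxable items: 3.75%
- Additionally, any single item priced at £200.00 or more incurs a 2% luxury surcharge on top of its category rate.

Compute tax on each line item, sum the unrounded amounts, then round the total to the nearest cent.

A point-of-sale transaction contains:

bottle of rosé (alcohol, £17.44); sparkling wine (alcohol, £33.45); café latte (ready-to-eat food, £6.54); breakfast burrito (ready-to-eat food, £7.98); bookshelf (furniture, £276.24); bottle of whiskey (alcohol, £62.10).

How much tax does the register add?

Bottle of rosé £17.44: alcohol → 12.75% → £2.2236
Sparkling wine £33.45: alcohol → 12.75% → £4.264875
Café latte £6.54: ready-to-eat food → 3.75% → £0.24525
Breakfast burrito £7.98: ready-to-eat food → 3.75% → £0.29925
Bookshelf £276.24: furniture → 10% + 2% surcharge = 12% → £33.1488
Bottle of whiskey £62.10: alcohol → 12.75% → £7.91775
Unrounded tax sum = £48.099525 → £48.10

£48.10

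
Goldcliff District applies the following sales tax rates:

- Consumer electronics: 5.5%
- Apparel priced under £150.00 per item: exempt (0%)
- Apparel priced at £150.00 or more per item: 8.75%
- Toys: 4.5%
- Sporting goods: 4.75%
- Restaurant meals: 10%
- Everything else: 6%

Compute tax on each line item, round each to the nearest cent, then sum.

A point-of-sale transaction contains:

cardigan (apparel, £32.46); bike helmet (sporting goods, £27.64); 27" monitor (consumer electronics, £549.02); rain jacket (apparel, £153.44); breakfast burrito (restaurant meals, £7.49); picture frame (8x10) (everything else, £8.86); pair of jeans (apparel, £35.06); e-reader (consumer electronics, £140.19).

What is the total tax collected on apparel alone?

£13.43

Cardigan £32.46: apparel, under £150.00 → 0% → £0.00
Rain jacket £153.44: apparel, £150.00 or more → 8.75% → £13.43
Pair of jeans £35.06: apparel, under £150.00 → 0% → £0.00
Tax on apparel = £0.00 + £13.43 + £0.00 = £13.43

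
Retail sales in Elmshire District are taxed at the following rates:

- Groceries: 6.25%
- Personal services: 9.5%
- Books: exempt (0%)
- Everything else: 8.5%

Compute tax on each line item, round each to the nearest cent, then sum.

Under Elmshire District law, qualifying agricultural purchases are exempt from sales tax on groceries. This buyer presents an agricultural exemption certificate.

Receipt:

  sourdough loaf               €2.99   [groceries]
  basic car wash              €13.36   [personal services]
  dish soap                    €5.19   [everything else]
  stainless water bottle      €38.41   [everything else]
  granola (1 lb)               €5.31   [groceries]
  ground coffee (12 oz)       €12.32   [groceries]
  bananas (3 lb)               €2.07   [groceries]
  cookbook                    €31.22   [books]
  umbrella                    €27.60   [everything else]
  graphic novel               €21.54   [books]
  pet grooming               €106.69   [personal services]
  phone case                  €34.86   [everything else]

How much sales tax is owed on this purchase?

€20.42

Sourdough loaf €2.99: groceries, buyer-exempt → 0% → €0.00
Basic car wash €13.36: personal services → 9.5% → €1.27
Dish soap €5.19: everything else → 8.5% → €0.44
Stainless water bottle €38.41: everything else → 8.5% → €3.26
Granola (1 lb) €5.31: groceries, buyer-exempt → 0% → €0.00
Ground coffee (12 oz) €12.32: groceries, buyer-exempt → 0% → €0.00
Bananas (3 lb) €2.07: groceries, buyer-exempt → 0% → €0.00
Cookbook €31.22: books → 0% → €0.00
Umbrella €27.60: everything else → 8.5% → €2.35
Graphic novel €21.54: books → 0% → €0.00
Pet grooming €106.69: personal services → 9.5% → €10.14
Phone case €34.86: everything else → 8.5% → €2.96
Total tax = €1.27 + €0.44 + €3.26 + €2.35 + €10.14 + €2.96 = €20.42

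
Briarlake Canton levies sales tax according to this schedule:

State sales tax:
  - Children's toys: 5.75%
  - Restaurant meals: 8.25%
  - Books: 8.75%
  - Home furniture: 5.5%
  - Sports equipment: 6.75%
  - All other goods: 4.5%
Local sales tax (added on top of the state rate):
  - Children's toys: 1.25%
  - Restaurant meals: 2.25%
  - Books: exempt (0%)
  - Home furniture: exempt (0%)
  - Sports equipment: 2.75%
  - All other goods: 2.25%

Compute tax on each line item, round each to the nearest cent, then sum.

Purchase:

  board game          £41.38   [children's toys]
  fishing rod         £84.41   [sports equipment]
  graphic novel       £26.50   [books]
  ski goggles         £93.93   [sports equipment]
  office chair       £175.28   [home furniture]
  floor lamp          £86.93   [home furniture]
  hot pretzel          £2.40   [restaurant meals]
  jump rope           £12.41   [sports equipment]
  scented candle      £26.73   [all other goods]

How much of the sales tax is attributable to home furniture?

£14.42

Office chair £175.28: home furniture → 5.5% + 0% local = 5.5% → £9.64
Floor lamp £86.93: home furniture → 5.5% + 0% local = 5.5% → £4.78
Tax on home furniture = £9.64 + £4.78 = £14.42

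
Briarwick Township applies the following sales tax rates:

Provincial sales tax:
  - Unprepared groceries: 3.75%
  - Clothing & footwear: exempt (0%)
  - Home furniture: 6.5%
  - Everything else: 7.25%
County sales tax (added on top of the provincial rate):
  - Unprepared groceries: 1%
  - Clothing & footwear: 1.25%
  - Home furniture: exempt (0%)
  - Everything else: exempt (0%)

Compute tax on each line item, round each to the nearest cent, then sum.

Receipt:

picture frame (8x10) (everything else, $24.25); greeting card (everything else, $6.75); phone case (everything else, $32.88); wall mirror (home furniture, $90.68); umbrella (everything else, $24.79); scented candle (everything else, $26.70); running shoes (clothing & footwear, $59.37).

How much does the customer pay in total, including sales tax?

Picture frame (8x10) $24.25: everything else → 7.25% + 0% county = 7.25% → $1.76
Greeting card $6.75: everything else → 7.25% + 0% county = 7.25% → $0.49
Phone case $32.88: everything else → 7.25% + 0% county = 7.25% → $2.38
Wall mirror $90.68: home furniture → 6.5% + 0% county = 6.5% → $5.89
Umbrella $24.79: everything else → 7.25% + 0% county = 7.25% → $1.80
Scented candle $26.70: everything else → 7.25% + 0% county = 7.25% → $1.94
Running shoes $59.37: clothing & footwear → 0% + 1.25% county = 1.25% → $0.74
Subtotal = $265.42; tax = $15.00; total due = $280.42

$280.42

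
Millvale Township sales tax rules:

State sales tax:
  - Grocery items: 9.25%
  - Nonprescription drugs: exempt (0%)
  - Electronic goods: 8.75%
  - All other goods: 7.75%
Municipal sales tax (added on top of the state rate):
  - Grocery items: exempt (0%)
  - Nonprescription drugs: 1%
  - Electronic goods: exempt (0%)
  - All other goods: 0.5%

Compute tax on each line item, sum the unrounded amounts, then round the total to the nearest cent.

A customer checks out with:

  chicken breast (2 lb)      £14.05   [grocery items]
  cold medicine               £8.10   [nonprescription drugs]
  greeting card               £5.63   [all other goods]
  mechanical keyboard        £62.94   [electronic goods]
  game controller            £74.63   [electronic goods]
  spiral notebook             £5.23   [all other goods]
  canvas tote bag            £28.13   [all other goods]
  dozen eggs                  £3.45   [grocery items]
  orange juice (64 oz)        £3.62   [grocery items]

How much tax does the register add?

£17.29

Chicken breast (2 lb) £14.05: grocery items → 9.25% + 0% municipal = 9.25% → £1.299625
Cold medicine £8.10: nonprescription drugs → 0% + 1% municipal = 1% → £0.081
Greeting card £5.63: all other goods → 7.75% + 0.5% municipal = 8.25% → £0.464475
Mechanical keyboard £62.94: electronic goods → 8.75% + 0% municipal = 8.75% → £5.50725
Game controller £74.63: electronic goods → 8.75% + 0% municipal = 8.75% → £6.530125
Spiral notebook £5.23: all other goods → 7.75% + 0.5% municipal = 8.25% → £0.431475
Canvas tote bag £28.13: all other goods → 7.75% + 0.5% municipal = 8.25% → £2.320725
Dozen eggs £3.45: grocery items → 9.25% + 0% municipal = 9.25% → £0.319125
Orange juice (64 oz) £3.62: grocery items → 9.25% + 0% municipal = 9.25% → £0.33485
Unrounded tax sum = £17.28865 → £17.29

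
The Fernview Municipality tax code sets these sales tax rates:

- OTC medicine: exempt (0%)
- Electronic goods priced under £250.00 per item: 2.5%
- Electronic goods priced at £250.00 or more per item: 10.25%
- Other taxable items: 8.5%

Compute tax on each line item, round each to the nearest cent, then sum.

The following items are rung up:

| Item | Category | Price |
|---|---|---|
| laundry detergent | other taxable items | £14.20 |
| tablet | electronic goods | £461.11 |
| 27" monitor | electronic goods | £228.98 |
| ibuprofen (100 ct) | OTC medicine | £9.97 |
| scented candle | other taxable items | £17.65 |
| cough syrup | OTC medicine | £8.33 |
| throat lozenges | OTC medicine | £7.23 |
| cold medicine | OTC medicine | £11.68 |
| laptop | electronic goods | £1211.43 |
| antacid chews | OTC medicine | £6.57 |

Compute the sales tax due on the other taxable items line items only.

Laundry detergent £14.20: other taxable items → 8.5% → £1.21
Scented candle £17.65: other taxable items → 8.5% → £1.50
Tax on other taxable items = £1.21 + £1.50 = £2.71

£2.71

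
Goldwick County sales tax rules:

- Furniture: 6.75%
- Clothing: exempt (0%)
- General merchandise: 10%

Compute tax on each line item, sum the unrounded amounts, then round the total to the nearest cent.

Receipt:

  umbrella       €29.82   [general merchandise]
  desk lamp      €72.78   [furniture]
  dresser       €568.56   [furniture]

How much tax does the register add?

€46.27

Umbrella €29.82: general merchandise → 10% → €2.982
Desk lamp €72.78: furniture → 6.75% → €4.91265
Dresser €568.56: furniture → 6.75% → €38.3778
Unrounded tax sum = €46.27245 → €46.27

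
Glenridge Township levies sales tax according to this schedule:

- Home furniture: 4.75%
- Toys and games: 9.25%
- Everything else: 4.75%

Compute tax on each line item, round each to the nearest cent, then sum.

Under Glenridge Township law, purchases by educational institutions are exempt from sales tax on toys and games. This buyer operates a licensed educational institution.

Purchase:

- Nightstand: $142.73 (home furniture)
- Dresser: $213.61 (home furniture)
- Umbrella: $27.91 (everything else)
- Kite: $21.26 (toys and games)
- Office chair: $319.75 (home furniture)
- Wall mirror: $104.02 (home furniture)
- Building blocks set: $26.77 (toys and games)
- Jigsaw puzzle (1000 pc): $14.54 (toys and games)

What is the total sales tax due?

$38.39

Nightstand $142.73: home furniture → 4.75% → $6.78
Dresser $213.61: home furniture → 4.75% → $10.15
Umbrella $27.91: everything else → 4.75% → $1.33
Kite $21.26: toys and games, buyer-exempt → 0% → $0.00
Office chair $319.75: home furniture → 4.75% → $15.19
Wall mirror $104.02: home furniture → 4.75% → $4.94
Building blocks set $26.77: toys and games, buyer-exempt → 0% → $0.00
Jigsaw puzzle (1000 pc) $14.54: toys and games, buyer-exempt → 0% → $0.00
Total tax = $6.78 + $10.15 + $1.33 + $15.19 + $4.94 = $38.39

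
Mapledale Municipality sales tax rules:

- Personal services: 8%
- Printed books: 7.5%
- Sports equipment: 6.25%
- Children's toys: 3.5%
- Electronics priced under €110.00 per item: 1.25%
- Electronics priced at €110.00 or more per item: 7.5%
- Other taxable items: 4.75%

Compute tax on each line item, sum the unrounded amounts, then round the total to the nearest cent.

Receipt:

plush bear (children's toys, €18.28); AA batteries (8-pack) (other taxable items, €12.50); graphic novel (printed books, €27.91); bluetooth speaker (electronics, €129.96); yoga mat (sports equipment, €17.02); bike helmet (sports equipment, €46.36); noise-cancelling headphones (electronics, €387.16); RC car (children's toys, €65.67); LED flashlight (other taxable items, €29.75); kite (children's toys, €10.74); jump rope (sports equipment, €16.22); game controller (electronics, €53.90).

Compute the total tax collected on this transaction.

Plush bear €18.28: children's toys → 3.5% → €0.6398
AA batteries (8-pack) €12.50: other taxable items → 4.75% → €0.59375
Graphic novel €27.91: printed books → 7.5% → €2.09325
Bluetooth speaker €129.96: electronics, €110.00 or more → 7.5% → €9.747
Yoga mat €17.02: sports equipment → 6.25% → €1.06375
Bike helmet €46.36: sports equipment → 6.25% → €2.8975
Noise-cancelling headphones €387.16: electronics, €110.00 or more → 7.5% → €29.037
RC car €65.67: children's toys → 3.5% → €2.29845
LED flashlight €29.75: other taxable items → 4.75% → €1.413125
Kite €10.74: children's toys → 3.5% → €0.3759
Jump rope €16.22: sports equipment → 6.25% → €1.01375
Game controller €53.90: electronics, under €110.00 → 1.25% → €0.67375
Unrounded tax sum = €51.847025 → €51.85

€51.85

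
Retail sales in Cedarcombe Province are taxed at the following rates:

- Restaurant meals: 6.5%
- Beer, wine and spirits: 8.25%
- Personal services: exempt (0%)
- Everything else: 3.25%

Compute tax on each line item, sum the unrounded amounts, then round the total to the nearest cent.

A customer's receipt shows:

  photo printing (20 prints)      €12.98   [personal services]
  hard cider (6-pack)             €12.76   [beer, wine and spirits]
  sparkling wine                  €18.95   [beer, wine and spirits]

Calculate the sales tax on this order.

€2.62

Photo printing (20 prints) €12.98: personal services → 0% → €0.00
Hard cider (6-pack) €12.76: beer, wine and spirits → 8.25% → €1.0527
Sparkling wine €18.95: beer, wine and spirits → 8.25% → €1.563375
Unrounded tax sum = €2.616075 → €2.62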